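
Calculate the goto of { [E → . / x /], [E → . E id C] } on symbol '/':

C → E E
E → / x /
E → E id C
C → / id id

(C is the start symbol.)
{ [E → / . x /] }

GOTO(I, '/') = CLOSURE({ [A → αX.β] : [A → α.Xβ] ∈ I, X = '/' })

Items with dot before '/', with the dot advanced:
  [E → . / x /] → [E → / . x /]
Closure adds nothing (no advanced item has the dot before a non-terminal).

GOTO = { [E → / . x /] }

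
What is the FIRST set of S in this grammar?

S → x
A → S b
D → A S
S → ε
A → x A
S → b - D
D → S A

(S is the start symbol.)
{ 'b', 'x', ε }

To compute FIRST(S), examine every production with S on the left-hand side, reading each right-hand side left to right until a non-nullable symbol is reached.

From S → x:
  - x is a terminal: add 'x' and stop
From S → ε:
  - ε-production, so ε ∈ FIRST(S)
From S → b - D:
  - b is a terminal: add 'b' and stop

Collecting: FIRST(S) = { 'b', 'x', ε }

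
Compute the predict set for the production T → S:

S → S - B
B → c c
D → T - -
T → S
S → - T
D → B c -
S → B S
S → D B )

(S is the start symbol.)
{ '-', 'c' }

PREDICT(T → S) = (FIRST(RHS) \ {ε}) ∪ (FOLLOW(T) if ε ∈ FIRST(RHS), i.e. RHS ⇒* ε)
FIRST(S) = { '-', 'c' }
FIRST(S) = { '-', 'c' }
ε ∉ FIRST(S), so FOLLOW(T) is not added.
PREDICT(T → S) = { '-', 'c' }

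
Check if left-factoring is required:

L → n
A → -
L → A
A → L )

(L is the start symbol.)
Left-factoring is needed when two productions for the same non-terminal
share a common prefix on the right-hand side.

Productions for L:
  L → n
  L → A
Productions for A:
  A → -
  A → L )

No common prefixes found.

Answer: No, left-factoring is not needed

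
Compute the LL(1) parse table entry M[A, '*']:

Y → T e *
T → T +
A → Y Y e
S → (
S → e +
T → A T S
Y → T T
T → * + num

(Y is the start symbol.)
To find M[A, '*'], we find productions for A where '*' is in the predict set (PREDICT(N → α) = (FIRST(α) \ {ε}) ∪ (FOLLOW(N) if α ⇒* ε)).

Relevant sets:
  FIRST(Y) = { '*' }

A → Y Y e: PREDICT = { '*' }
  '*' is in predict set, so this production goes in M[A, '*']

M[A, '*'] = A → Y Y e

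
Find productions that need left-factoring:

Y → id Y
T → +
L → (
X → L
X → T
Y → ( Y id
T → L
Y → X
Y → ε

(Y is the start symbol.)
Left-factoring is needed when two productions for the same non-terminal
share a common prefix on the right-hand side.

Productions for Y:
  Y → id Y
  Y → ( Y id
  Y → X
  Y → ε
Productions for T:
  T → +
  T → L
Productions for X:
  X → L
  X → T

No common prefixes found.

Answer: No, left-factoring is not needed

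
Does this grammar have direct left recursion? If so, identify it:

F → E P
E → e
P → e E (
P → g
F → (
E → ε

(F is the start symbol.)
Direct left recursion occurs when N → N α for some non-terminal N (the right-hand side begins with the left-hand side itself).

F → E P: starts with E
E → e: starts with e
P → e E (: starts with e
P → g: starts with g
F → (: starts with '('
E → ε: starts with ε

No direct left recursion found.

Answer: No direct left recursion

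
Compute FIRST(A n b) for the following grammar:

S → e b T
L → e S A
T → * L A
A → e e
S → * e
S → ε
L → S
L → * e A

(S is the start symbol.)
FIRST sets of the non-terminals involved (from the grammar, by fixed-point iteration):
  FIRST(A) = { 'e' }

To compute FIRST(A n b), process the symbols left to right:
Symbol A is a non-terminal. Add FIRST(A) \ {ε} = { 'e' }
A is not nullable (ε ∉ FIRST(A)), so stop here.
FIRST(A n b) = { 'e' }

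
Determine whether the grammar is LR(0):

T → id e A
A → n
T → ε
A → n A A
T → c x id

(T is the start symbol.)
No. Shift-reduce conflict between [T → .] and [T → . c x id]

A grammar is LR(0) if no state in the canonical LR(0) collection has:
  - both a shift item (dot before a terminal) and a complete item (shift-reduce conflict), or
  - two or more complete items (reduce-reduce conflict; the accept item [T' → T .] counts as a complete item here).

Augment with T' → T and build the canonical LR(0) collection (I0 = CLOSURE({[T' → . T]}), then GOTO on every symbol after a dot until no new states appear). It has 11 states:
  I0: { [T → . c x id], [T → . id e A], [T → .], [T' → . T] }  — shift, reduce
  I1: { [T' → T .] }  — accept
  I2: { [T → c . x id] }  — shift
  I3: { [T → id . e A] }  — shift
  I4: { [A → . n A A], [A → . n], [T → id e . A] }  — shift
  I5: { [T → id e A .] }  — reduce
  I6: { [A → . n A A], [A → . n], [A → n . A A], [A → n .] }  — shift, reduce
  I7: { [A → . n A A], [A → . n], [A → n A . A] }  — shift
  I8: { [A → n A A .] }  — reduce
  I9: { [T → c x . id] }  — shift
  I10: { [T → c x id .] }  — reduce

Conflict in state I0:
  Shift-reduce conflict between [T → .] and [T → . c x id]
So the grammar is NOT LR(0).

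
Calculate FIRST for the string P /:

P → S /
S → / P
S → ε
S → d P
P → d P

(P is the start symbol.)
{ '/', 'd' }

FIRST sets of the non-terminals involved (from the grammar, by fixed-point iteration):
  FIRST(P) = { '/', 'd' }

To compute FIRST(P /), process the symbols left to right:
Symbol P is a non-terminal. Add FIRST(P) \ {ε} = { '/', 'd' }
P is not nullable (ε ∉ FIRST(P)), so stop here.
FIRST(P /) = { '/', 'd' }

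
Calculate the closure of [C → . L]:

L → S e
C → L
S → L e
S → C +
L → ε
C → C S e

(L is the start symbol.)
{ [C → . C S e], [C → . L], [L → . S e], [L → .], [S → . C +], [S → . L e] }

To compute CLOSURE, for each item [A → α.Bβ] where B is a non-terminal, add [B → .γ] for all productions B → γ; repeat for the newly added items until nothing changes.

Start with: [C → . L]
  [C → . L] has the dot before L: add [L → . S e], [L → .]
  [L → . S e] has the dot before S: add [S → . L e], [S → . C +]
  [S → . C +] has the dot before C: add [C → . C S e]
No further items can be added.

CLOSURE = { [C → . C S e], [C → . L], [L → . S e], [L → .], [S → . C +], [S → . L e] }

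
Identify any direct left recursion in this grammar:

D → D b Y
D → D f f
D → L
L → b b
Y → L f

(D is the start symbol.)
Yes, D is left-recursive

Direct left recursion occurs when N → N α for some non-terminal N (the right-hand side begins with the left-hand side itself).

D → D b Y: LEFT RECURSIVE (starts with D)
D → D f f: LEFT RECURSIVE (starts with D)
D → L: starts with L
L → b b: starts with b
Y → L f: starts with L

The grammar has direct left recursion on: D.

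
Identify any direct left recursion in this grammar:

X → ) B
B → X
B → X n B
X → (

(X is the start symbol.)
Direct left recursion occurs when N → N α for some non-terminal N (the right-hand side begins with the left-hand side itself).

X → ) B: starts with ')'
B → X: starts with X
B → X n B: starts with X
X → (: starts with '('

No direct left recursion found.

Answer: No direct left recursion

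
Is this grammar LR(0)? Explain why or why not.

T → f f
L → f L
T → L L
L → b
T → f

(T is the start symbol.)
A grammar is LR(0) if no state in the canonical LR(0) collection has:
  - both a shift item (dot before a terminal) and a complete item (shift-reduce conflict), or
  - two or more complete items (reduce-reduce conflict; the accept item [T' → T .] counts as a complete item here).

Augment with T' → T and build the canonical LR(0) collection (I0 = CLOSURE({[T' → . T]}), then GOTO on every symbol after a dot until no new states appear). It has 9 states:
  I0: { [L → . b], [L → . f L], [T → . L L], [T → . f f], [T → . f], [T' → . T] }  — shift
  I1: { [L → . b], [L → . f L], [T → L . L] }  — shift
  I2: { [T' → T .] }  — accept
  I3: { [L → b .] }  — reduce
  I4: { [L → . b], [L → . f L], [L → f . L], [T → f . f], [T → f .] }  — shift, reduce
  I5: { [L → f L .] }  — reduce
  I6: { [L → . b], [L → . f L], [L → f . L], [T → f f .] }  — shift, reduce
  I7: { [L → . b], [L → . f L], [L → f . L] }  — shift
  I8: { [T → L L .] }  — reduce

Conflict in state I4:
  Shift-reduce conflict between [T → f .] and [L → . b]
So the grammar is NOT LR(0).

Answer: No. Shift-reduce conflict between [T → f .] and [L → . b]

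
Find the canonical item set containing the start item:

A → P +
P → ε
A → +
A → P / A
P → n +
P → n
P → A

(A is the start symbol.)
{ [A → . +], [A → . P +], [A → . P / A], [A' → . A], [P → . A], [P → . n +], [P → . n], [P → .] }

First, augment the grammar with A' → A
I₀ = CLOSURE({ [A' → . A] }):
  [A' → . A] has the dot before A: add [A → . P +], [A → . +], [A → . P / A]
  [A → . P +] has the dot before P: add [P → .], [P → . n +], [P → . n], [P → . A]
No further items can be added.

I₀ = { [A → . +], [A → . P +], [A → . P / A], [A' → . A], [P → . A], [P → . n +], [P → . n], [P → .] }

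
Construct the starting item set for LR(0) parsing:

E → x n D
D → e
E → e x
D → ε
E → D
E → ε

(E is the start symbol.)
{ [D → . e], [D → .], [E → . D], [E → . e x], [E → . x n D], [E → .], [E' → . E] }

First, augment the grammar with E' → E
I₀ = CLOSURE({ [E' → . E] }):
  [E' → . E] has the dot before E: add [E → . x n D], [E → . e x], [E → . D], [E → .]
  [E → . D] has the dot before D: add [D → . e], [D → .]
No further items can be added.

I₀ = { [D → . e], [D → .], [E → . D], [E → . e x], [E → . x n D], [E → .], [E' → . E] }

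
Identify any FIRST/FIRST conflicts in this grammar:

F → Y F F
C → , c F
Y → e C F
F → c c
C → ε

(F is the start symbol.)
FIRST sets of the non-terminals at (or reachable through a nullable prefix from) the front of some alternative:
  FIRST(Y) = { 'e' }

Productions for F:
  F → Y F F: FIRST = { 'e' }
  F → c c: FIRST = { 'c' }
Productions for C:
  C → , c F: FIRST = { ',' }
  C → ε: FIRST = { ε }
Y has only one production, so no FIRST/FIRST conflict is possible there.

All alternatives of each non-terminal have pairwise disjoint FIRST sets.

Answer: No FIRST/FIRST conflicts.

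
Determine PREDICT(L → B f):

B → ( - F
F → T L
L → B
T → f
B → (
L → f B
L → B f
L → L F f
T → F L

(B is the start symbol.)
{ '(' }

PREDICT(L → B f) = (FIRST(RHS) \ {ε}) ∪ (FOLLOW(L) if ε ∈ FIRST(RHS), i.e. RHS ⇒* ε)
FIRST(B) = { '(' }
FIRST(B f) = { '(' }
ε ∉ FIRST(B f), so FOLLOW(L) is not added.
PREDICT(L → B f) = { '(' }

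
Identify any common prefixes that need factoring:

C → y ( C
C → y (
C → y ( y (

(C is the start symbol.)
Yes, C has productions with common prefix 'y ('

Left-factoring is needed when two productions for the same non-terminal
share a common prefix on the right-hand side.

Productions for C:
  C → y ( C
  C → y (
  C → y ( y (

Found common prefix 'y (' in productions for C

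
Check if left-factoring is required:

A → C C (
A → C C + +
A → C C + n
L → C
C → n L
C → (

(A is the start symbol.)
Left-factoring is needed when two productions for the same non-terminal
share a common prefix on the right-hand side.

Productions for A:
  A → C C (
  A → C C + +
  A → C C + n
Productions for C:
  C → n L
  C → (

Found common prefix 'C C' in productions for A

Answer: Yes, A has productions with common prefix 'C C'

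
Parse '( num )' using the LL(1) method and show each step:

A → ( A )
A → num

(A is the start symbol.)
Stack is shown with the top on the left.

Stack    Input      Action
--------------------------
A $      ( num ) $  output A → ( A )
( A ) $  ( num ) $  match '('
A ) $    num ) $    output A → num
num ) $  num ) $    match 'num'
) $      ) $        match ')'
$        $          accept

The string is accepted.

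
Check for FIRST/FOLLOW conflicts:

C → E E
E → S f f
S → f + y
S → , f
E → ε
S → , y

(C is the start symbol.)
Yes. E → S f f with FOLLOW(E) on { ',', 'f' }

Nullable non-terminals: C, E.
FIRST sets used below: FIRST(S) = { ',', 'f' }
C has a nullable alternative but only one production, so nothing to check.

E: nullable alternative(s) E → ε; FOLLOW(E) = { $, ',', 'f' }
  E → S f f: FIRST \ {ε} = { ',', 'f' } — overlaps FOLLOW(E) on { ',', 'f' }: CONFLICT
  E → ε: FIRST \ {ε} = { } — this is the only nullable alternative, skip

S has no nullable alternative, so no FIRST/FOLLOW check is needed there.

So the grammar has 1 FIRST/FOLLOW conflict (marked CONFLICT above).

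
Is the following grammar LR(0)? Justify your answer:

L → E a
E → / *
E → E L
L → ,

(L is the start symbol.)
Augment with L' → L and build the canonical LR(0) collection (I0 = CLOSURE({[L' → . L]}), then GOTO on every symbol after a dot until no new states appear). It has 8 states:
  I0: { [E → . / *], [E → . E L], [L → . ,], [L → . E a], [L' → . L] }  — shift
  I1: { [L → , .] }  — reduce
  I2: { [E → / . *] }  — shift
  I3: { [E → . / *], [E → . E L], [E → E . L], [L → . ,], [L → . E a], [L → E . a] }  — shift
  I4: { [L' → L .] }  — accept
  I5: { [E → E L .] }  — reduce
  I6: { [L → E a .] }  — reduce
  I7: { [E → / * .] }  — reduce

Every state is either a pure shift/goto state or contains exactly one complete item and nothing to shift — no conflicts. The grammar is LR(0).

Answer: Yes, the grammar is LR(0)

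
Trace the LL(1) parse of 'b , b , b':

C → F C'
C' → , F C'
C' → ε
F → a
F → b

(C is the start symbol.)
LL(1) parsing maintains a stack (initially the start symbol over $) and the input. At each step: if the stack top is a terminal, match it against the current input token; if it is a non-terminal N, replace it with the RHS of M[N, lookahead] (the unique production whose predict set contains the lookahead).

Stack is shown with the top on the left.

Stack     Input        Action
-----------------------------
C $       b , b , b $  output C → F C'
F C' $    b , b , b $  output F → b
b C' $    b , b , b $  match 'b'
C' $      , b , b $    output C' → , F C'
, F C' $  , b , b $    match ','
F C' $    b , b $      output F → b
b C' $    b , b $      match 'b'
C' $      , b $        output C' → , F C'
, F C' $  , b $        match ','
F C' $    b $          output F → b
b C' $    b $          match 'b'
C' $      $            output C' → ε
$         $            accept

The string is accepted.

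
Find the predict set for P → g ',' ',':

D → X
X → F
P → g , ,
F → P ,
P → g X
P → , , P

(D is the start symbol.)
{ 'g' }

PREDICT(P → g ',' ',') = (FIRST(RHS) \ {ε}) ∪ (FOLLOW(P) if ε ∈ FIRST(RHS), i.e. RHS ⇒* ε)
FIRST(g ',' ',') = { 'g' }
ε ∉ FIRST(g ',' ','), so FOLLOW(P) is not added.
PREDICT(P → g ',' ',') = { 'g' }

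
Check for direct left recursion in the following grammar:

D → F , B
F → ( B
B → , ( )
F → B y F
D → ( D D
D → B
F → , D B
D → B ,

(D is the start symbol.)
No direct left recursion

Direct left recursion occurs when N → N α for some non-terminal N (the right-hand side begins with the left-hand side itself).

D → F , B: starts with F
F → ( B: starts with '('
B → , ( ): starts with ','
F → B y F: starts with B
D → ( D D: starts with '('
D → B: starts with B
F → , D B: starts with ','
D → B ,: starts with B

No direct left recursion found.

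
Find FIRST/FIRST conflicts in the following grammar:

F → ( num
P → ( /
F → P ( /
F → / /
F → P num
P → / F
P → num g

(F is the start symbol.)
A FIRST/FIRST conflict occurs when two productions N → α and N → β for the same non-terminal have FIRST(α) ∩ FIRST(β) ≠ ∅ (with ε ∈ FIRST of a nullable right-hand side, so two nullable alternatives also conflict).

FIRST sets of the non-terminals at (or reachable through a nullable prefix from) the front of some alternative:
  FIRST(P) = { '(', '/', 'num' }

Productions for F:
  F → ( num: FIRST = { '(' }
  F → P ( /: FIRST = { '(', '/', 'num' }
  F → / /: FIRST = { '/' }
  F → P num: FIRST = { '(', '/', 'num' }
Productions for P:
  P → ( /: FIRST = { '(' }
  P → / F: FIRST = { '/' }
  P → num g: FIRST = { 'num' }

Conflict for F: F → ( num and F → P ( /
  Overlap: { '(' }
Conflict for F: F → ( num and F → P num
  Overlap: { '(' }
Conflict for F: F → P ( / and F → / /
  Overlap: { '/' }
Conflict for F: F → P ( / and F → P num
  Overlap: { '(', '/', 'num' }
Conflict for F: F → / / and F → P num
  Overlap: { '/' }

Answer: Yes. F → '(' num / F → P '(' '/' on { '(' }; F → '(' num / F → P num on { '(' }; F → P '(' '/' / F → '/' '/' on { '/' }; F → P '(' '/' / F → P num on { '(', '/', 'num' }; F → '/' '/' / F → P num on { '/' }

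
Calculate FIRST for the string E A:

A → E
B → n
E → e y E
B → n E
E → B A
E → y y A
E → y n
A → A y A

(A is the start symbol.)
{ 'e', 'n', 'y' }

FIRST sets of the non-terminals involved (from the grammar, by fixed-point iteration):
  FIRST(E) = { 'e', 'n', 'y' }

To compute FIRST(E A), process the symbols left to right:
Symbol E is a non-terminal. Add FIRST(E) \ {ε} = { 'e', 'n', 'y' }
E is not nullable (ε ∉ FIRST(E)), so stop here.
FIRST(E A) = { 'e', 'n', 'y' }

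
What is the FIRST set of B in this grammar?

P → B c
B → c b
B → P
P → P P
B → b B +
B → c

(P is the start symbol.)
FIRST sets of the other non-terminals involved (by the same procedure, iterated to a fixed point):
  FIRST(P) = { 'b', 'c' }

From B → c b:
  - c is a terminal: add 'c' and stop
From B → P:
  - P is a non-terminal: add FIRST(P) \ {ε} = { 'b', 'c' }
    P is not nullable, so stop
From B → b B +:
  - b is a terminal: add 'b' and stop
From B → c:
  - c is a terminal: add 'c' and stop

Collecting: FIRST(B) = { 'b', 'c' }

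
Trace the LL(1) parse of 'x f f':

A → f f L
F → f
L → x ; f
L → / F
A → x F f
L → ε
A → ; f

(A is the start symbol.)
LL(1) parsing maintains a stack (initially the start symbol over $) and the input. At each step: if the stack top is a terminal, match it against the current input token; if it is a non-terminal N, replace it with the RHS of M[N, lookahead] (the unique production whose predict set contains the lookahead).

Stack is shown with the top on the left.

Stack    Input    Action
------------------------
A $      x f f $  output A → x F f
x F f $  x f f $  match 'x'
F f $    f f $    output F → f
f f $    f f $    match 'f'
f $      f $      match 'f'
$        $        accept

The string is accepted.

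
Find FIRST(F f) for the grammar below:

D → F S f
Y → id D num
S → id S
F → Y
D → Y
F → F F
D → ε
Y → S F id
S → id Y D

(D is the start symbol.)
{ 'id' }

FIRST sets of the non-terminals involved (from the grammar, by fixed-point iteration):
  FIRST(F) = { 'id' }

To compute FIRST(F f), process the symbols left to right:
Symbol F is a non-terminal. Add FIRST(F) \ {ε} = { 'id' }
F is not nullable (ε ∉ FIRST(F)), so stop here.
FIRST(F f) = { 'id' }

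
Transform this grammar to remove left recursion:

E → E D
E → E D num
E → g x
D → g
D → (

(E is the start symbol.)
E is directly left-recursive. The standard transformation for
  A → A α₁ | ... | A α_m | β₁ | ... | β_n
is
  A  → β₁ A' | ... | β_n A'
  A' → α₁ A' | ... | α_m A' | ε

E → g x becomes E → g x E'
E → E D becomes E' → D E'
E → E D num becomes E' → D num E'
Add E' → ε

Productions for other non-terminals are unchanged:
  D → g
  D → (

Resulting grammar:
E → g x E'
E' → D E'
E' → D num E'
E' → ε
D → g
D → (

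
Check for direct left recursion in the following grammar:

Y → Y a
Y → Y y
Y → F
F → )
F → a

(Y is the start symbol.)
Direct left recursion occurs when N → N α for some non-terminal N (the right-hand side begins with the left-hand side itself).

Y → Y a: LEFT RECURSIVE (starts with Y)
Y → Y y: LEFT RECURSIVE (starts with Y)
Y → F: starts with F
F → ): starts with ')'
F → a: starts with a

The grammar has direct left recursion on: Y.

Answer: Yes, Y is left-recursive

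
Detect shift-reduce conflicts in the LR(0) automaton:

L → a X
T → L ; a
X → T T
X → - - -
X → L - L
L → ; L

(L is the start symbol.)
A shift-reduce conflict occurs when an LR(0) state has both:
  - a complete (reduce) item [A → α .] (dot at the end), and
  - a shift item [B → β . c γ] (dot before a terminal).

Augment with L' → L and build the canonical LR(0) collection (I0 = CLOSURE({[L' → . L]}), then GOTO on every symbol after a dot until no new states appear). It has 17 states:
  I0: { [L → . ; L], [L → . a X], [L' → . L] }  — shift
  I1: { [L → . ; L], [L → . a X], [L → ; . L] }  — shift
  I2: { [L' → L .] }  — accept
  I3: { [L → . ; L], [L → . a X], [L → a . X], [T → . L ; a], [X → . - - -], [X → . L - L], [X → . T T] }  — shift
  I4: { [X → - . - -] }  — shift
  I5: { [T → L . ; a], [X → L . - L] }  — shift
  I6: { [L → . ; L], [L → . a X], [T → . L ; a], [X → T . T] }  — shift
  I7: { [L → a X .] }  — reduce
  I8: { [T → L . ; a] }  — shift
  I9: { [X → T T .] }  — reduce
  I10: { [T → L ; . a] }  — shift
  I11: { [T → L ; a .] }  — reduce
  I12: { [L → . ; L], [L → . a X], [X → L - . L] }  — shift
  I13: { [X → L - L .] }  — reduce
  I14: { [X → - - . -] }  — shift
  I15: { [X → - - - .] }  — reduce
  I16: { [L → ; L .] }  — reduce

No state contains both a complete item and a shift item.

Answer: No shift-reduce conflicts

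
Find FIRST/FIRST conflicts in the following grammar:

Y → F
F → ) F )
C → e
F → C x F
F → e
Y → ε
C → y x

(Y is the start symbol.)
Yes. F → C x F / F → e on { 'e' }

A FIRST/FIRST conflict occurs when two productions N → α and N → β for the same non-terminal have FIRST(α) ∩ FIRST(β) ≠ ∅ (with ε ∈ FIRST of a nullable right-hand side, so two nullable alternatives also conflict).

FIRST sets of the non-terminals at (or reachable through a nullable prefix from) the front of some alternative:
  FIRST(F) = { ')', 'e', 'y' }
  FIRST(C) = { 'e', 'y' }

Productions for Y:
  Y → F: FIRST = { ')', 'e', 'y' }
  Y → ε: FIRST = { ε }
Productions for F:
  F → ) F ): FIRST = { ')' }
  F → C x F: FIRST = { 'e', 'y' }
  F → e: FIRST = { 'e' }
Productions for C:
  C → e: FIRST = { 'e' }
  C → y x: FIRST = { 'y' }

Conflict for F: F → C x F and F → e
  Overlap: { 'e' }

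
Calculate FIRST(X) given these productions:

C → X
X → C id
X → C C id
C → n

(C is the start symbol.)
{ 'n' }

FIRST sets of the other non-terminals involved (by the same procedure, iterated to a fixed point):
  FIRST(C) = { 'n' }

From X → C id:
  - C is a non-terminal: add FIRST(C) \ {ε} = { 'n' }
    C is not nullable, so stop
From X → C C id:
  - C is a non-terminal: add FIRST(C) \ {ε} = { 'n' }
    C is not nullable, so stop

Collecting: FIRST(X) = { 'n' }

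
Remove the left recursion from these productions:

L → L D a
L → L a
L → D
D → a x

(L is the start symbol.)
L is directly left-recursive. The standard transformation for
  A → A α₁ | ... | A α_m | β₁ | ... | β_n
is
  A  → β₁ A' | ... | β_n A'
  A' → α₁ A' | ... | α_m A' | ε

L → D becomes L → D L'
L → L D a becomes L' → D a L'
L → L a becomes L' → a L'
Add L' → ε

Productions for other non-terminals are unchanged:
  D → a x

Resulting grammar:
L → D L'
L' → D a L'
L' → a L'
L' → ε
D → a x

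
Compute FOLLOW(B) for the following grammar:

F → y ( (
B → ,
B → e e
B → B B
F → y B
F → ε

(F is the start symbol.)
To compute FOLLOW(B), find every occurrence of B on a right-hand side N → α B β: add FIRST(β) \ {ε}, and if β is empty or nullable also add FOLLOW(N). Iterate to a fixed point.

In B → B B: B is followed by B, add FIRST(B) \ {ε} = { ',', 'e' }
In B → B B: B is at the end; this adds FOLLOW(B) to itself — nothing new
In F → y B: B is at the end, add FOLLOW(F)

The FOLLOW sets referred to above (computed the same way, to a fixed point):
  FOLLOW(F) = { $ }

Taking the union: FOLLOW(B) = { $, ',', 'e' }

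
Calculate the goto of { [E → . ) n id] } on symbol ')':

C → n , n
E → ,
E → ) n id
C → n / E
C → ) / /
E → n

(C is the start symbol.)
{ [E → ) . n id] }

GOTO(I, ')') = CLOSURE({ [A → αX.β] : [A → α.Xβ] ∈ I, X = ')' })

Items with dot before ')', with the dot advanced:
  [E → . ) n id] → [E → ) . n id]
Closure adds nothing (no advanced item has the dot before a non-terminal).

GOTO = { [E → ) . n id] }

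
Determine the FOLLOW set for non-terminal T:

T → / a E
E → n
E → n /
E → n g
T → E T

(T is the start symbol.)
T is the start symbol, so $ ∈ FOLLOW(T).
In T → E T: T is at the end; this adds FOLLOW(T) to itself — nothing new

Taking the union: FOLLOW(T) = { $ }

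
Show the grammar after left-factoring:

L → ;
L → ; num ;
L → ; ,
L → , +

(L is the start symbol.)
L → ; L'
L' → ε
L' → num ;
L' → ,
L → , +

Left-factoring transforms A → αβ₁ | αβ₂ into A → αA' and A' → β₁ | β₂
(α is the longest common prefix among the alternatives). Repeat until
no nonterminal has two alternatives with a common prefix.

Round 1: L has alternatives sharing prefix ';'. Introduce L': L → ; L'
  Add: L' → ε
  Add: L' → num ;
  Add: L' → ,

No remaining common prefixes — done.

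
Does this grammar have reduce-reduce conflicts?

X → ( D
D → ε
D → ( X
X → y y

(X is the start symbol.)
A reduce-reduce conflict occurs when an LR(0) state has two complete items [A → α .] and [B → β .] — both call for a reduction, and with no lookahead the parser cannot choose between them.

Augment with X' → X and build the canonical LR(0) collection (I0 = CLOSURE({[X' → . X]}), then GOTO on every symbol after a dot until no new states appear). It has 8 states:
  I0: { [X → . ( D], [X → . y y], [X' → . X] }  — shift
  I1: { [D → . ( X], [D → .], [X → ( . D] }  — shift, reduce
  I2: { [X' → X .] }  — accept
  I3: { [X → y . y] }  — shift
  I4: { [X → y y .] }  — reduce
  I5: { [D → ( . X], [X → . ( D], [X → . y y] }  — shift
  I6: { [X → ( D .] }  — reduce
  I7: { [D → ( X .] }  — reduce

No state contains more than one complete item.

Answer: No reduce-reduce conflicts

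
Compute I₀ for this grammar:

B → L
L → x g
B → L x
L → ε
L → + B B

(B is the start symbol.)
First, augment the grammar with B' → B
I₀ = CLOSURE({ [B' → . B] }):
  [B' → . B] has the dot before B: add [B → . L], [B → . L x]
  [B → . L] has the dot before L: add [L → . x g], [L → .], [L → . + B B]
No further items can be added.

I₀ = { [B → . L x], [B → . L], [B' → . B], [L → . + B B], [L → . x g], [L → .] }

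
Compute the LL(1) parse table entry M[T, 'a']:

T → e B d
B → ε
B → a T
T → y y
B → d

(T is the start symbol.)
To find M[T, 'a'], we find productions for T where 'a' is in the predict set (PREDICT(N → α) = (FIRST(α) \ {ε}) ∪ (FOLLOW(N) if α ⇒* ε)).

T → e B d: PREDICT = { 'e' }
T → y y: PREDICT = { 'y' }

M[T, 'a'] is empty (no production applies)

Answer: Empty (error entry)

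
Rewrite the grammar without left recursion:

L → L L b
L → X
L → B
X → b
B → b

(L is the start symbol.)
L is directly left-recursive. The standard transformation for
  A → A α₁ | ... | A α_m | β₁ | ... | β_n
is
  A  → β₁ A' | ... | β_n A'
  A' → α₁ A' | ... | α_m A' | ε

L → X becomes L → X L'
L → B becomes L → B L'
L → L L b becomes L' → L b L'
Add L' → ε

Productions for other non-terminals are unchanged:
  X → b
  B → b

Resulting grammar:
L → X L'
L → B L'
L' → L b L'
L' → ε
X → b
B → b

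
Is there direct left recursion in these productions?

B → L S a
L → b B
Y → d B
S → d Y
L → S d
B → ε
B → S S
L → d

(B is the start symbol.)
B → L S a: starts with L
L → b B: starts with b
Y → d B: starts with d
S → d Y: starts with d
L → S d: starts with S
B → ε: starts with ε
B → S S: starts with S
L → d: starts with d

No direct left recursion found.

Answer: No direct left recursion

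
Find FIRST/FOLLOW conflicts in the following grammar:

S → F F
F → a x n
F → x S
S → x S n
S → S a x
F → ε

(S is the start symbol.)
Yes. S → x S n with FOLLOW(S) on { 'x' }; S → S a x with FOLLOW(S) on { 'a', 'x' }; F → a x n with FOLLOW(F) on { 'a' }; F → x S with FOLLOW(F) on { 'x' }

Nullable non-terminals: F, S.
FIRST sets used below: FIRST(F) = { 'a', 'x', ε }, FIRST(S) = { 'a', 'x', ε }

F: nullable alternative(s) F → ε; FOLLOW(F) = { $, 'a', 'n', 'x' }
  F → a x n: FIRST \ {ε} = { 'a' } — overlaps FOLLOW(F) on { 'a' }: CONFLICT
  F → x S: FIRST \ {ε} = { 'x' } — overlaps FOLLOW(F) on { 'x' }: CONFLICT
  F → ε: FIRST \ {ε} = { } — this is the only nullable alternative, skip

S: nullable alternative(s) S → F F; FOLLOW(S) = { $, 'a', 'n', 'x' }
  S → F F: FIRST \ {ε} = { 'a', 'x' } — this is the only nullable alternative, skip
  S → x S n: FIRST \ {ε} = { 'x' } — overlaps FOLLOW(S) on { 'x' }: CONFLICT
  S → S a x: FIRST \ {ε} = { 'a', 'x' } — overlaps FOLLOW(S) on { 'a', 'x' }: CONFLICT

So the grammar has 4 FIRST/FOLLOW conflicts (marked CONFLICT above).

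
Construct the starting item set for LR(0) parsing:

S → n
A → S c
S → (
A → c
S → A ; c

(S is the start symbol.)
First, augment the grammar with S' → S
I₀ = CLOSURE({ [S' → . S] }):
  [S' → . S] has the dot before S: add [S → . n], [S → . (], [S → . A ; c]
  [S → . A ; c] has the dot before A: add [A → . S c], [A → . c]
No further items can be added.

I₀ = { [A → . S c], [A → . c], [S → . (], [S → . A ; c], [S → . n], [S' → . S] }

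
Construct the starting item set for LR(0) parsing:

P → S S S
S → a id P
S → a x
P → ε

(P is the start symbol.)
First, augment the grammar with P' → P
I₀ = CLOSURE({ [P' → . P] }):
  [P' → . P] has the dot before P: add [P → . S S S], [P → .]
  [P → . S S S] has the dot before S: add [S → . a id P], [S → . a x]
No further items can be added.

I₀ = { [P → . S S S], [P → .], [P' → . P], [S → . a id P], [S → . a x] }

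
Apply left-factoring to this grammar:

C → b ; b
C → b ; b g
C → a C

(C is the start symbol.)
Left-factoring transforms A → αβ₁ | αβ₂ into A → αA' and A' → β₁ | β₂
(α is the longest common prefix among the alternatives). Repeat until
no nonterminal has two alternatives with a common prefix.

Round 1: C has alternatives sharing prefix 'b ; b'. Introduce C': C → b ; b C'
  Add: C' → ε
  Add: C' → g

No remaining common prefixes — done.

Resulting grammar:
C → b ; b C'
C' → ε
C' → g
C → a C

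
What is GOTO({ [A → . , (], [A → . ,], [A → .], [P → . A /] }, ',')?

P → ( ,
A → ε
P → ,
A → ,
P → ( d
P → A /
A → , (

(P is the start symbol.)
GOTO(I, ',') = CLOSURE({ [A → αX.β] : [A → α.Xβ] ∈ I, X = ',' })

Items with dot before ',', with the dot advanced:
  [A → . ,] → [A → , .]
  [A → . , (] → [A → , . (]
Closure adds nothing (no advanced item has the dot before a non-terminal).

GOTO = { [A → , . (], [A → , .] }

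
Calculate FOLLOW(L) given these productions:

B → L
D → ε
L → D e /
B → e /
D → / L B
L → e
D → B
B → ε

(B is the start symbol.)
{ $, '/', 'e' }

To compute FOLLOW(L), find every occurrence of L on a right-hand side N → α L β: add FIRST(β) \ {ε}, and if β is empty or nullable also add FOLLOW(N). Iterate to a fixed point.

In B → L: L is at the end, add FOLLOW(B)
In D → / L B: L is followed by B, add FIRST(B) \ {ε} = { '/', 'e' }
  B is nullable, so also add FOLLOW(D)

The FOLLOW sets referred to above (computed the same way, to a fixed point):
  FOLLOW(B) = { $, 'e' }
  FOLLOW(D) = { 'e' }

Taking the union: FOLLOW(L) = { $, '/', 'e' }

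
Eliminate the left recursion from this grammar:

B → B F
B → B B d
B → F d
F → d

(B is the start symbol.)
B is directly left-recursive. The standard transformation for
  A → A α₁ | ... | A α_m | β₁ | ... | β_n
is
  A  → β₁ A' | ... | β_n A'
  A' → α₁ A' | ... | α_m A' | ε

B → F d becomes B → F d B'
B → B F becomes B' → F B'
B → B B d becomes B' → B d B'
Add B' → ε

Productions for other non-terminals are unchanged:
  F → d

Resulting grammar:
B → F d B'
B' → F B'
B' → B d B'
B' → ε
F → d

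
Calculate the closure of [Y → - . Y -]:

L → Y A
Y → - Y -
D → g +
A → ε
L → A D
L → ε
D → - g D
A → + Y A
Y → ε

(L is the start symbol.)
To compute CLOSURE, for each item [A → α.Bβ] where B is a non-terminal, add [B → .γ] for all productions B → γ; repeat for the newly added items until nothing changes.

Start with: [Y → - . Y -]
  [Y → - . Y -] has the dot before Y: add [Y → . - Y -], [Y → .]
No further items can be added.

CLOSURE = { [Y → - . Y -], [Y → . - Y -], [Y → .] }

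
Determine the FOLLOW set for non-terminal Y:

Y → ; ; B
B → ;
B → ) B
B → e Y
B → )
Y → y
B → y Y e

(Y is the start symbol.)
To compute FOLLOW(Y), find every occurrence of Y on a right-hand side N → α Y β: add FIRST(β) \ {ε}, and if β is empty or nullable also add FOLLOW(N). Iterate to a fixed point.

Y is the start symbol, so $ ∈ FOLLOW(Y).
In B → e Y: Y is at the end, add FOLLOW(B)
In B → y Y e: Y is followed by e, add FIRST(e) \ {ε} = { 'e' }

The FOLLOW sets referred to above (computed the same way, to a fixed point):
  FOLLOW(B) = { $, 'e' }

Taking the union: FOLLOW(Y) = { $, 'e' }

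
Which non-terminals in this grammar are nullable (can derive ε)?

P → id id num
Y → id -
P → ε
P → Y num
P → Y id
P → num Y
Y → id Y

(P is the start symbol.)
A non-terminal is nullable if it can derive ε (the empty string): either it has an ε-production, or it has a production whose right-hand side consists entirely of nullable non-terminals.

ε-productions: P → ε
So P is immediately nullable.
No further non-terminal can be added: every production for the remaining non-terminals contains a terminal or a non-nullable non-terminal.
Nullable = { 'P' }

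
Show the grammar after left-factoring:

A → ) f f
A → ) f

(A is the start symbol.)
Left-factoring transforms A → αβ₁ | αβ₂ into A → αA' and A' → β₁ | β₂
(α is the longest common prefix among the alternatives). Repeat until
no nonterminal has two alternatives with a common prefix.

Round 1: A has alternatives sharing prefix ') f'. Introduce A': A → ) f A'
  Add: A' → f
  Add: A' → ε

No remaining common prefixes — done.

Resulting grammar:
A → ) f A'
A' → f
A' → ε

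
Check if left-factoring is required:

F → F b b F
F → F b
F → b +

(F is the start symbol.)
Yes, F has productions with common prefix 'F b'

Left-factoring is needed when two productions for the same non-terminal
share a common prefix on the right-hand side.

Productions for F:
  F → F b b F
  F → F b
  F → b +

Found common prefix 'F b' in productions for F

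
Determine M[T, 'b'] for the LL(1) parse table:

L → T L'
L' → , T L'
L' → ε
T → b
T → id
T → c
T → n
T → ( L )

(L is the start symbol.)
T → b

To find M[T, 'b'], we find productions for T where 'b' is in the predict set (PREDICT(N → α) = (FIRST(α) \ {ε}) ∪ (FOLLOW(N) if α ⇒* ε)).

T → b: PREDICT = { 'b' }
  'b' is in predict set, so this production goes in M[T, 'b']
T → id: PREDICT = { 'id' }
T → c: PREDICT = { 'c' }
T → n: PREDICT = { 'n' }
T → ( L ): PREDICT = { '(' }

M[T, 'b'] = T → b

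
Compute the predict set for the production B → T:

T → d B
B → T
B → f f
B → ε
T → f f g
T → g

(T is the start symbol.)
{ 'd', 'f', 'g' }

PREDICT(B → T) = (FIRST(RHS) \ {ε}) ∪ (FOLLOW(B) if ε ∈ FIRST(RHS), i.e. RHS ⇒* ε)
FIRST(T) = { 'd', 'f', 'g' }
FIRST(T) = { 'd', 'f', 'g' }
ε ∉ FIRST(T), so FOLLOW(B) is not added.
PREDICT(B → T) = { 'd', 'f', 'g' }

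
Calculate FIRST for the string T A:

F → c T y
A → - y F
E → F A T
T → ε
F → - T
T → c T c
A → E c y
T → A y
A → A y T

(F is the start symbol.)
{ '-', 'c' }

FIRST sets of the non-terminals involved (from the grammar, by fixed-point iteration):
  FIRST(T) = { '-', 'c', ε }
  FIRST(A) = { '-', 'c' }

To compute FIRST(T A), process the symbols left to right:
Symbol T is a non-terminal. Add FIRST(T) \ {ε} = { '-', 'c' }
T is nullable (ε ∈ FIRST(T)), continue to the next symbol.
Symbol A is a non-terminal. Add FIRST(A) \ {ε} = { '-', 'c' }
A is not nullable (ε ∉ FIRST(A)), so stop here.
FIRST(T A) = { '-', 'c' }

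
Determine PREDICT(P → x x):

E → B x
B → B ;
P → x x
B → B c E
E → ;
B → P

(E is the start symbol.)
{ 'x' }

PREDICT(P → x x) = (FIRST(RHS) \ {ε}) ∪ (FOLLOW(P) if ε ∈ FIRST(RHS), i.e. RHS ⇒* ε)
FIRST(x x) = { 'x' }
ε ∉ FIRST(x x), so FOLLOW(P) is not added.
PREDICT(P → x x) = { 'x' }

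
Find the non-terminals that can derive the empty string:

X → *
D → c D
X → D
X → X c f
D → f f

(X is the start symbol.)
None

A non-terminal is nullable if it can derive ε (the empty string): either it has an ε-production, or it has a production whose right-hand side consists entirely of nullable non-terminals.

There are no ε-productions, so no non-terminal can derive ε.
No non-terminals are nullable.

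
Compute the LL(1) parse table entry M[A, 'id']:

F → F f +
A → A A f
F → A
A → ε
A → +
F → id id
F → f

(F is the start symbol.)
To find M[A, 'id'], we find productions for A where 'id' is in the predict set (PREDICT(N → α) = (FIRST(α) \ {ε}) ∪ (FOLLOW(N) if α ⇒* ε)).

Relevant sets:
  FIRST(A) = { '+', 'f', ε }
  FOLLOW(A) = { $, '+', 'f' }

A → A A f: PREDICT = { '+', 'f' }
A → ε: PREDICT = { $, '+', 'f' }
A → +: PREDICT = { '+' }

M[A, 'id'] is empty (no production applies)

Answer: Empty (error entry)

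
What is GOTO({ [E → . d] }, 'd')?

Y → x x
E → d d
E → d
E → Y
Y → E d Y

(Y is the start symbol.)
GOTO(I, 'd') = CLOSURE({ [A → αX.β] : [A → α.Xβ] ∈ I, X = 'd' })

Items with dot before 'd', with the dot advanced:
  [E → . d] → [E → d .]
Closure adds nothing (no advanced item has the dot before a non-terminal).

GOTO = { [E → d .] }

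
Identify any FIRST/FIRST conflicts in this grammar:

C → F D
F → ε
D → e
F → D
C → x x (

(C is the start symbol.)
A FIRST/FIRST conflict occurs when two productions N → α and N → β for the same non-terminal have FIRST(α) ∩ FIRST(β) ≠ ∅ (with ε ∈ FIRST of a nullable right-hand side, so two nullable alternatives also conflict).

FIRST sets of the non-terminals at (or reachable through a nullable prefix from) the front of some alternative:
  FIRST(F) = { 'e', ε }
  FIRST(D) = { 'e' }

Productions for C:
  C → F D: FIRST = { 'e' }
  C → x x (: FIRST = { 'x' }
Productions for F:
  F → ε: FIRST = { ε }
  F → D: FIRST = { 'e' }
D has only one production, so no FIRST/FIRST conflict is possible there.

All alternatives of each non-terminal have pairwise disjoint FIRST sets.

Answer: No FIRST/FIRST conflicts.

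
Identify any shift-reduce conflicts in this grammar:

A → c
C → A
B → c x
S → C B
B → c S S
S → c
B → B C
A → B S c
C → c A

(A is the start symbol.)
Yes — I3: [A → c .] vs [A → . c]; I7: [A → c .] vs [A → . c]; I11: [S → C B .] vs [A → . c]; I14: [A → c .] vs [A → . c]; I15: [B → B C .] vs [B → . c S S]

Augment with A' → A and build the canonical LR(0) collection (I0 = CLOSURE({[A' → . A]}), then GOTO on every symbol after a dot until no new states appear). It has 18 states:
  I0: { [A → . B S c], [A → . c], [A' → . A], [B → . B C], [B → . c S S], [B → . c x] }  — shift
  I1: { [A' → A .] }  — accept
  I2: { [A → . B S c], [A → . c], [A → B . S c], [B → . B C], [B → . c S S], [B → . c x], [B → B . C], [C → . A], [C → . c A], [S → . C B], [S → . c] }  — shift
  I3: { [A → . B S c], [A → . c], [A → c .], [B → . B C], [B → . c S S], [B → . c x], [B → c . S S], [B → c . x], [C → . A], [C → . c A], [S → . C B], [S → . c] }  — shift, reduce
  I4: { [C → A .] }  — reduce
  I5: { [B → . B C], [B → . c S S], [B → . c x], [S → C . B] }  — shift
  I6: { [A → . B S c], [A → . c], [B → . B C], [B → . c S S], [B → . c x], [B → c S . S], [C → . A], [C → . c A], [S → . C B], [S → . c] }  — shift
  I7: { [A → . B S c], [A → . c], [A → c .], [B → . B C], [B → . c S S], [B → . c x], [B → c . S S], [B → c . x], [C → . A], [C → . c A], [C → c . A], [S → . C B], [S → . c], [S → c .] }  — shift, 2 reduces
  I8: { [B → c x .] }  — reduce
  I9: { [C → A .], [C → c A .] }  — 2 reduces
  I10: { [B → c S S .] }  — reduce
  I11: { [A → . B S c], [A → . c], [B → . B C], [B → . c S S], [B → . c x], [B → B . C], [C → . A], [C → . c A], [S → C B .] }  — shift, reduce
  I12: { [A → . B S c], [A → . c], [B → . B C], [B → . c S S], [B → . c x], [B → c . S S], [B → c . x], [C → . A], [C → . c A], [S → . C B], [S → . c] }  — shift
  I13: { [B → B C .] }  — reduce
  I14: { [A → . B S c], [A → . c], [A → c .], [B → . B C], [B → . c S S], [B → . c x], [B → c . S S], [B → c . x], [C → . A], [C → . c A], [C → c . A], [S → . C B], [S → . c] }  — shift, reduce
  I15: { [B → . B C], [B → . c S S], [B → . c x], [B → B C .], [S → C . B] }  — shift, reduce
  I16: { [A → B S . c] }  — shift
  I17: { [A → B S c .] }  — reduce

I3 contains reduce item [A → c .] and shift items [A → . c], [B → . c S S], [B → . c x], [B → c . x], [C → . c A], [S → . c] — shift-reduce conflict.
I7 contains reduce items [A → c .], [S → c .] and shift items [A → . c], [B → . c S S], [B → . c x], [B → c . x], [C → . c A], [S → . c] — shift-reduce conflict.
I11 contains reduce item [S → C B .] and shift items [A → . c], [B → . c S S], [B → . c x], [C → . c A] — shift-reduce conflict.
I14 contains reduce item [A → c .] and shift items [A → . c], [B → . c S S], [B → . c x], [B → c . x], [C → . c A], [S → . c] — shift-reduce conflict.
I15 contains reduce item [B → B C .] and shift items [B → . c S S], [B → . c x] — shift-reduce conflict.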